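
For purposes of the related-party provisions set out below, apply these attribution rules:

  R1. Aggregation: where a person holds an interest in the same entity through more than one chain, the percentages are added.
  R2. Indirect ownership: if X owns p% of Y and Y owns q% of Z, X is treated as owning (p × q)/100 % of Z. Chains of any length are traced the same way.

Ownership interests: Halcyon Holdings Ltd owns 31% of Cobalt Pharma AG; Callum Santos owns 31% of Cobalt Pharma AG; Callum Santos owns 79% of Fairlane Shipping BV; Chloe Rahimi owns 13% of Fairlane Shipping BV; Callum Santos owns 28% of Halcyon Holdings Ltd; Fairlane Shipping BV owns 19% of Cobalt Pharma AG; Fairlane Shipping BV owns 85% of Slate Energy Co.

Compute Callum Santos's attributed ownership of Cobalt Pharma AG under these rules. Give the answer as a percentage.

54.69%

Chain via Halcyon Holdings Ltd (R2): 28% × 31% = 8.68% of Cobalt Pharma AG.
Chain via Fairlane Shipping BV (R2): 79% × 19% = 15.01% of Cobalt Pharma AG.
Direct interest in Cobalt Pharma AG: 31%.
Aggregating (R1): 8.68% + 15.01% + 31% = 54.69%.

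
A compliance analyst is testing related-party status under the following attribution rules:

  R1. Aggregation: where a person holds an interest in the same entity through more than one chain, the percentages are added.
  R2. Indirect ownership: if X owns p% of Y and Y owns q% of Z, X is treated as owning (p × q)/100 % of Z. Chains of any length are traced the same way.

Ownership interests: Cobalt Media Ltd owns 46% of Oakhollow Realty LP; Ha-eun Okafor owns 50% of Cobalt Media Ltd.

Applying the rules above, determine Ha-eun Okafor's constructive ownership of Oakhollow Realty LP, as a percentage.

23%

Chain via Cobalt Media Ltd (R2): 50% × 46% = 23% of Oakhollow Realty LP.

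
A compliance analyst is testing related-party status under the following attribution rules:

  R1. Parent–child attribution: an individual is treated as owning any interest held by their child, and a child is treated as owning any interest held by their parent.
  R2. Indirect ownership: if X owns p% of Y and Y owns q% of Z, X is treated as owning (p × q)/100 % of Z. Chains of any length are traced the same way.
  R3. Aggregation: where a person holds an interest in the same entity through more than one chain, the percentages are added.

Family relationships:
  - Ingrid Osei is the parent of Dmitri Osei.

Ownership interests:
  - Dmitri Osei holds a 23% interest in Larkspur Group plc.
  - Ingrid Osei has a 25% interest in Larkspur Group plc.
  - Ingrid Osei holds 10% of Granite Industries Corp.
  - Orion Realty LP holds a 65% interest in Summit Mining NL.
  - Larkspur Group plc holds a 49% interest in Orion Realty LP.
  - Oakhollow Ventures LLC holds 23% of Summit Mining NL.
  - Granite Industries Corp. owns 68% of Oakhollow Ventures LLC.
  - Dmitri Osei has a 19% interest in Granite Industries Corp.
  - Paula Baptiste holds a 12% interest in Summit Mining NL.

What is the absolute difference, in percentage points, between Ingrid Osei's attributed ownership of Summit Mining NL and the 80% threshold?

By parent–child attribution (R1), Ingrid Osei is treated as also owning Dmitri Osei's interest in Granite Industries Corp, giving 10% + 19% = 29%.
By parent–child attribution (R1), Ingrid Osei is treated as also owning Dmitri Osei's interest in Larkspur Group plc, giving 25% + 23% = 48%.
Chain via Granite Industries Corp. → Oakhollow Ventures LLC (R2): 29% × 68% × 23% = 4.5356% of Summit Mining NL.
Chain via Larkspur Group plc → Orion Realty LP (R2): 48% × 49% × 65% = 15.288% of Summit Mining NL.
Aggregating (R3): 4.5356% + 15.288% = 19.8236%.
19.8236% falls short of the 80% threshold by 60.1764 percentage points.

60.1764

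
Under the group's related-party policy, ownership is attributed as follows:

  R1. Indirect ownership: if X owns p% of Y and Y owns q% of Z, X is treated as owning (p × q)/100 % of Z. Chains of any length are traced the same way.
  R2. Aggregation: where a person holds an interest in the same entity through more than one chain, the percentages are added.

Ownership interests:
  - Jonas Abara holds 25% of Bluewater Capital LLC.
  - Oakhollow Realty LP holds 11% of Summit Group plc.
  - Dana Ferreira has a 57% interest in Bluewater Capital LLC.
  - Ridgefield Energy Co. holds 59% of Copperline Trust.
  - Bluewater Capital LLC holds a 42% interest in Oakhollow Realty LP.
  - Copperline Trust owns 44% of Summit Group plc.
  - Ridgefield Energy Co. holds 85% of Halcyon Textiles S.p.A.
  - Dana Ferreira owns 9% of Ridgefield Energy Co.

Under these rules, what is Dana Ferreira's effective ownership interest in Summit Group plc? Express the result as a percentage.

Chain via Ridgefield Energy Co. → Copperline Trust (R1): 9% × 59% × 44% = 2.3364% of Summit Group plc.
Chain via Bluewater Capital LLC → Oakhollow Realty LP (R1): 57% × 42% × 11% = 2.6334% of Summit Group plc.
Aggregating (R2): 2.3364% + 2.6334% = 4.9698%.

4.9698%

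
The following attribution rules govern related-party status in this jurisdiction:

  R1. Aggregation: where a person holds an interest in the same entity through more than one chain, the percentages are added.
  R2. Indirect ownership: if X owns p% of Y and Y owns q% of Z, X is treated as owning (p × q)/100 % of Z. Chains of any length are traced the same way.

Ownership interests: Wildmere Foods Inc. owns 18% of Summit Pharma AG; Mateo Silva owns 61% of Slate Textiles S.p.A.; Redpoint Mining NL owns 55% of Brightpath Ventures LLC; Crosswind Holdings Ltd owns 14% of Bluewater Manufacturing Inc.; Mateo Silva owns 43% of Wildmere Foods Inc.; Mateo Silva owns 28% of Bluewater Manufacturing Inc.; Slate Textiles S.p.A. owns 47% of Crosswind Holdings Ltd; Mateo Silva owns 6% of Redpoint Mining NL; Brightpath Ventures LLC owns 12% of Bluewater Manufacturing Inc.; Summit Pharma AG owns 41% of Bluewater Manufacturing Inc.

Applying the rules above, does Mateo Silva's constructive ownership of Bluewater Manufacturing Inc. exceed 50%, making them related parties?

No

Chain via Slate Textiles S.p.A. → Crosswind Holdings Ltd (R2): 61% × 47% × 14% = 4.0138% of Bluewater Manufacturing Inc.
Chain via Redpoint Mining NL → Brightpath Ventures LLC (R2): 6% × 55% × 12% = 0.396% of Bluewater Manufacturing Inc.
Chain via Wildmere Foods Inc. → Summit Pharma AG (R2): 43% × 18% × 41% = 3.1734% of Bluewater Manufacturing Inc.
Direct interest in Bluewater Manufacturing Inc: 28%.
Aggregating (R1): 4.0138% + 0.396% + 3.1734% + 28% = 35.5832%.
35.5832% does not exceed the 50% threshold, so Mateo is not a related party to Bluewater Manufacturing Inc.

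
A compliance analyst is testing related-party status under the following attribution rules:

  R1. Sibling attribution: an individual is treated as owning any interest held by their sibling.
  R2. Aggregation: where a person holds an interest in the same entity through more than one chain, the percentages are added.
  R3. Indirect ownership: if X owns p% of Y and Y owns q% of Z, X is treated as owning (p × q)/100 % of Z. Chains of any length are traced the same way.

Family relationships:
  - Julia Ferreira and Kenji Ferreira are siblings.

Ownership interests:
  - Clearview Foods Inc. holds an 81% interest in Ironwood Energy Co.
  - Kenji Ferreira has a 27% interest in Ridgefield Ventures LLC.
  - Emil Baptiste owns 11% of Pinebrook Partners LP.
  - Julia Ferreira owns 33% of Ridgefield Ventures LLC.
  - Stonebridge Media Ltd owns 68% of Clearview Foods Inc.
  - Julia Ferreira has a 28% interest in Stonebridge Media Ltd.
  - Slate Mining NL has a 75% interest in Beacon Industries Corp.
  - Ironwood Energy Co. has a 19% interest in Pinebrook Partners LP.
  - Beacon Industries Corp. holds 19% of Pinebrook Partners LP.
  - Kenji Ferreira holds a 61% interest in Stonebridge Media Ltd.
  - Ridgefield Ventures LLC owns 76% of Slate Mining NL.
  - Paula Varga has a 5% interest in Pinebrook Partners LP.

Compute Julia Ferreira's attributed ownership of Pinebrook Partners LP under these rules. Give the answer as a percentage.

By sibling attribution (R1), Julia Ferreira is treated as also owning Kenji Ferreira's interest in Stonebridge Media Ltd, giving 28% + 61% = 89%.
By sibling attribution (R1), Julia Ferreira is treated as also owning Kenji Ferreira's interest in Ridgefield Ventures LLC, giving 33% + 27% = 60%.
Chain via Stonebridge Media Ltd → Clearview Foods Inc. → Ironwood Energy Co. (R3): 89% × 68% × 81% × 19% = 9.314028% of Pinebrook Partners LP.
Chain via Ridgefield Ventures LLC → Slate Mining NL → Beacon Industries Corp. (R3): 60% × 76% × 75% × 19% = 6.498% of Pinebrook Partners LP.
Aggregating (R2): 9.314028% + 6.498% = 15.812028%.

15.812028%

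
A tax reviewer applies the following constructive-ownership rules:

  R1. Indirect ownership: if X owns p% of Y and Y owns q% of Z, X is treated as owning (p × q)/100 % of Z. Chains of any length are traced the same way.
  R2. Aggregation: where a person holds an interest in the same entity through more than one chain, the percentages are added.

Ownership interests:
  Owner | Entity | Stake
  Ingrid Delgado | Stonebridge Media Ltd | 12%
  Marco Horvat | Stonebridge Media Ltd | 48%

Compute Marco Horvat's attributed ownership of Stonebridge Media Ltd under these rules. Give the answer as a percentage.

48%

Direct interest in Stonebridge Media Ltd: 48%.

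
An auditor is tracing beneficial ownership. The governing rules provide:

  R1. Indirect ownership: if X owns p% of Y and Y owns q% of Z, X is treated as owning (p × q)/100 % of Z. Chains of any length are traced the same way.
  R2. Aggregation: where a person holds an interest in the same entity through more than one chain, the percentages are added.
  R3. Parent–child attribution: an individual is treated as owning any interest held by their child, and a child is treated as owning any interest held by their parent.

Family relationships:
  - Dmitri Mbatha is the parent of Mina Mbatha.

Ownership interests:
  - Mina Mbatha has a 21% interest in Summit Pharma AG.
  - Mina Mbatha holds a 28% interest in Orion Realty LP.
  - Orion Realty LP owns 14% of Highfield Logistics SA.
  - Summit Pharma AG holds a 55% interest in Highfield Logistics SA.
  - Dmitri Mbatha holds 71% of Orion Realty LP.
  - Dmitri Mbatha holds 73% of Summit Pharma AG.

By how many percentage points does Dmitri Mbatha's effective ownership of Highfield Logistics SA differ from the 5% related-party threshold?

60.56

By parent–child attribution (R3), Dmitri Mbatha is treated as also owning Mina Mbatha's interest in Orion Realty LP, giving 71% + 28% = 99%.
By parent–child attribution (R3), Dmitri Mbatha is treated as also owning Mina Mbatha's interest in Summit Pharma AG, giving 73% + 21% = 94%.
Chain via Orion Realty LP (R1): 99% × 14% = 13.86% of Highfield Logistics SA.
Chain via Summit Pharma AG (R1): 94% × 55% = 51.7% of Highfield Logistics SA.
Aggregating (R2): 13.86% + 51.7% = 65.56%.
65.56% exceeds the 5% threshold by 60.56 percentage points.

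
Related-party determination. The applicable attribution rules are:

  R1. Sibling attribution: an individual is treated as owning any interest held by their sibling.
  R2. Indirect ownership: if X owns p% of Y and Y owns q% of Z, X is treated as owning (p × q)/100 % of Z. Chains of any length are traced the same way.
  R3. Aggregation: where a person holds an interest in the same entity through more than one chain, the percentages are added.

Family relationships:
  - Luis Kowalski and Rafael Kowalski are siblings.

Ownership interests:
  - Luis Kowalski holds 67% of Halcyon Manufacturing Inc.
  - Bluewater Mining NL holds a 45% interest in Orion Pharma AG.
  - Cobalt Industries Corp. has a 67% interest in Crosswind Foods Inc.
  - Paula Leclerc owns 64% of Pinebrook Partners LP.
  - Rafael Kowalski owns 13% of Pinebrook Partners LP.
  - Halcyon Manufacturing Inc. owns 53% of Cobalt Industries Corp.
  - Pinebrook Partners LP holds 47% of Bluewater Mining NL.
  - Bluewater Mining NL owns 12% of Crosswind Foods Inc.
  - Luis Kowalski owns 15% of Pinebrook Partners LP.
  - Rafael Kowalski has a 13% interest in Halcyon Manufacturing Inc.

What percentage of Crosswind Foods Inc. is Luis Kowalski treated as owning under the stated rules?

29.9872%

By sibling attribution (R1), Luis Kowalski is treated as also owning Rafael Kowalski's interest in Pinebrook Partners LP, giving 15% + 13% = 28%.
By sibling attribution (R1), Luis Kowalski is treated as also owning Rafael Kowalski's interest in Halcyon Manufacturing Inc, giving 67% + 13% = 80%.
Chain via Pinebrook Partners LP → Bluewater Mining NL (R2): 28% × 47% × 12% = 1.5792% of Crosswind Foods Inc.
Chain via Halcyon Manufacturing Inc. → Cobalt Industries Corp. (R2): 80% × 53% × 67% = 28.408% of Crosswind Foods Inc.
Aggregating (R3): 1.5792% + 28.408% = 29.9872%.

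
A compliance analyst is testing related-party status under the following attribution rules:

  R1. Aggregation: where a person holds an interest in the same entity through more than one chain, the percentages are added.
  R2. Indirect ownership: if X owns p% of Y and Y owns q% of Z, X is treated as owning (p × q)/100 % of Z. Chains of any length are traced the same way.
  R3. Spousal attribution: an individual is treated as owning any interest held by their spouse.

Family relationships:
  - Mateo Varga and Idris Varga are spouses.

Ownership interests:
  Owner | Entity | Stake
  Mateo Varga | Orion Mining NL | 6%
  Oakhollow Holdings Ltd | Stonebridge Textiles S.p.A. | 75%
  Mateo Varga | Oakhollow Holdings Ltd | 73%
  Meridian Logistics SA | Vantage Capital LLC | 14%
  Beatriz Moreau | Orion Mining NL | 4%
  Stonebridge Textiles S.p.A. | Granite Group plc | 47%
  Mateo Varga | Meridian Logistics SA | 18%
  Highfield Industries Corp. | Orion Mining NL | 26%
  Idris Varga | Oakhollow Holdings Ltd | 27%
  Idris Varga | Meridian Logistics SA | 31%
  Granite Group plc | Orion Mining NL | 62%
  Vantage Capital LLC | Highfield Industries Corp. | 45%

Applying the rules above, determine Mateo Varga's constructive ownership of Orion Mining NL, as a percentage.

28.65762%

By spousal attribution (R3), Mateo Varga is treated as also owning Idris Varga's interest in Meridian Logistics SA, giving 18% + 31% = 49%.
By spousal attribution (R3), Mateo Varga is treated as also owning Idris Varga's interest in Oakhollow Holdings Ltd, giving 73% + 27% = 100%.
Chain via Meridian Logistics SA → Vantage Capital LLC → Highfield Industries Corp. (R2): 49% × 14% × 45% × 26% = 0.80262% of Orion Mining NL.
Chain via Oakhollow Holdings Ltd → Stonebridge Textiles S.p.A. → Granite Group plc (R2): 100% × 75% × 47% × 62% = 21.855% of Orion Mining NL.
Direct interest in Orion Mining NL: 6%.
Aggregating (R1): 0.80262% + 21.855% + 6% = 28.65762%.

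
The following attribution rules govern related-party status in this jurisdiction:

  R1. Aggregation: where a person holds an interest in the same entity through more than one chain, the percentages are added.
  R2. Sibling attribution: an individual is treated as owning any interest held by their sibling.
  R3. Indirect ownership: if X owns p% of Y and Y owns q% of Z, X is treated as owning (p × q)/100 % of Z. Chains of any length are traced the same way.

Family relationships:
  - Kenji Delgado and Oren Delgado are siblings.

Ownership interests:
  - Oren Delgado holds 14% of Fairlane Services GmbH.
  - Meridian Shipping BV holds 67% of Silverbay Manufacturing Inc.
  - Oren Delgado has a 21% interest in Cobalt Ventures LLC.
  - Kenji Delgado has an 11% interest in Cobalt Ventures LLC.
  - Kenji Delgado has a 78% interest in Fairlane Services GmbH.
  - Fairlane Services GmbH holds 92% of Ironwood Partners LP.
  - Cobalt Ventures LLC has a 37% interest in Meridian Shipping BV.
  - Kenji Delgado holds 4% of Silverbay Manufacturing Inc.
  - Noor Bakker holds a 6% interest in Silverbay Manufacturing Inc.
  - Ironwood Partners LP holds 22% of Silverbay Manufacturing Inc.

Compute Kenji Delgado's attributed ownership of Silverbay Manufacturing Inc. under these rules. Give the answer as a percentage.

30.5536%

By sibling attribution (R2), Kenji Delgado is treated as also owning Oren Delgado's interest in Cobalt Ventures LLC, giving 11% + 21% = 32%.
By sibling attribution (R2), Kenji Delgado is treated as also owning Oren Delgado's interest in Fairlane Services GmbH, giving 78% + 14% = 92%.
Chain via Cobalt Ventures LLC → Meridian Shipping BV (R3): 32% × 37% × 67% = 7.9328% of Silverbay Manufacturing Inc.
Chain via Fairlane Services GmbH → Ironwood Partners LP (R3): 92% × 92% × 22% = 18.6208% of Silverbay Manufacturing Inc.
Direct interest in Silverbay Manufacturing Inc: 4%.
Aggregating (R1): 7.9328% + 18.6208% + 4% = 30.5536%.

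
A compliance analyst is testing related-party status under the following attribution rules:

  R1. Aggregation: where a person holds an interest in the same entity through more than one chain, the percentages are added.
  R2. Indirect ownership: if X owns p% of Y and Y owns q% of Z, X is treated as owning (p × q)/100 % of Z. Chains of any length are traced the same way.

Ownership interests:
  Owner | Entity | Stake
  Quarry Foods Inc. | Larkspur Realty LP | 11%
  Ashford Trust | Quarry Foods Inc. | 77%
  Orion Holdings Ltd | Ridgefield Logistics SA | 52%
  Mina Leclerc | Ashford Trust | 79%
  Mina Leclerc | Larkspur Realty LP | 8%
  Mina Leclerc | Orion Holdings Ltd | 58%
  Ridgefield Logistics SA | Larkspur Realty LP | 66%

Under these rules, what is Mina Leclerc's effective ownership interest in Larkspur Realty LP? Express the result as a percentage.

34.5969%

Chain via Ashford Trust → Quarry Foods Inc. (R2): 79% × 77% × 11% = 6.6913% of Larkspur Realty LP.
Chain via Orion Holdings Ltd → Ridgefield Logistics SA (R2): 58% × 52% × 66% = 19.9056% of Larkspur Realty LP.
Direct interest in Larkspur Realty LP: 8%.
Aggregating (R1): 6.6913% + 19.9056% + 8% = 34.5969%.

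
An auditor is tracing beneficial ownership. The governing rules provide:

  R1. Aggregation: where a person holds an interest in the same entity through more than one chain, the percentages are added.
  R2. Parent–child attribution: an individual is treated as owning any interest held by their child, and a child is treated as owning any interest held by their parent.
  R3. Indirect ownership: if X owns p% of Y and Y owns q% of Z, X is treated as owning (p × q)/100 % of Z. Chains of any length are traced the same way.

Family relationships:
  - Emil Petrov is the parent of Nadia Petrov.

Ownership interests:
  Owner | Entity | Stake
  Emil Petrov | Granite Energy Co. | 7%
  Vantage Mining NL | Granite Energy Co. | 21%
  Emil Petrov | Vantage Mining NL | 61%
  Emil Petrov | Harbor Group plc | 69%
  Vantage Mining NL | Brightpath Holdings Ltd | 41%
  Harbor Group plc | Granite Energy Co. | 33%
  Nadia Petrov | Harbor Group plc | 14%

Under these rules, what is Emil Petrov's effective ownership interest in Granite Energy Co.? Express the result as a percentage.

47.2%

By parent–child attribution (R2), Emil Petrov is treated as also owning Nadia Petrov's interest in Harbor Group plc, giving 69% + 14% = 83%.
Chain via Harbor Group plc (R3): 83% × 33% = 27.39% of Granite Energy Co.
Chain via Vantage Mining NL (R3): 61% × 21% = 12.81% of Granite Energy Co.
Direct interest in Granite Energy Co: 7%.
Aggregating (R1): 27.39% + 12.81% + 7% = 47.2%.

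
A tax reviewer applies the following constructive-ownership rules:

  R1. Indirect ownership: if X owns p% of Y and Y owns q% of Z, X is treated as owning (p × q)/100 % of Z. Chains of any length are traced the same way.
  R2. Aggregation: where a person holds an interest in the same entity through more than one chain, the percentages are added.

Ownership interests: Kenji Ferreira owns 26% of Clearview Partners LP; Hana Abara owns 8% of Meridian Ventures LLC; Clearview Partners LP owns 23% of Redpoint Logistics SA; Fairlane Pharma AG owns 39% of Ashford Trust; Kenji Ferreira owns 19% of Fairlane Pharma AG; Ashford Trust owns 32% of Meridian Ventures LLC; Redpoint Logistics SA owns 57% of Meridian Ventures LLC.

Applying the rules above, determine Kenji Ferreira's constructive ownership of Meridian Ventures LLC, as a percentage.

5.7798%

Chain via Clearview Partners LP → Redpoint Logistics SA (R1): 26% × 23% × 57% = 3.4086% of Meridian Ventures LLC.
Chain via Fairlane Pharma AG → Ashford Trust (R1): 19% × 39% × 32% = 2.3712% of Meridian Ventures LLC.
Aggregating (R2): 3.4086% + 2.3712% = 5.7798%.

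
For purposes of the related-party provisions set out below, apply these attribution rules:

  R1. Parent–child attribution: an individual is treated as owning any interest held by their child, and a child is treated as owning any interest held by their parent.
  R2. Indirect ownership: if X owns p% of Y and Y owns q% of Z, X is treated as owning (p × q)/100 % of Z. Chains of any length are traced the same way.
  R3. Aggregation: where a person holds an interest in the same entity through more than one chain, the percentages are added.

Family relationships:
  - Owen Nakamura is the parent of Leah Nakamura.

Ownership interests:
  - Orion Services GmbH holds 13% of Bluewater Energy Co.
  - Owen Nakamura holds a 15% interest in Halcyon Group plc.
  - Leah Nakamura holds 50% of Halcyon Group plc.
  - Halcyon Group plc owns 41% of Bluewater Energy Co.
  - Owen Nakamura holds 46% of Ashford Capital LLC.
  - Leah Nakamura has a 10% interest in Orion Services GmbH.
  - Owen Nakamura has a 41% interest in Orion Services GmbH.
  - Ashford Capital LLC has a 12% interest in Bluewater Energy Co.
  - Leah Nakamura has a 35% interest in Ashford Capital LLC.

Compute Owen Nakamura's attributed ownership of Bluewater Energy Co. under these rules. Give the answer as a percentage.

By parent–child attribution (R1), Owen Nakamura is treated as also owning Leah Nakamura's interest in Ashford Capital LLC, giving 46% + 35% = 81%.
By parent–child attribution (R1), Owen Nakamura is treated as also owning Leah Nakamura's interest in Orion Services GmbH, giving 41% + 10% = 51%.
By parent–child attribution (R1), Owen Nakamura is treated as also owning Leah Nakamura's interest in Halcyon Group plc, giving 15% + 50% = 65%.
Chain via Ashford Capital LLC (R2): 81% × 12% = 9.72% of Bluewater Energy Co.
Chain via Orion Services GmbH (R2): 51% × 13% = 6.63% of Bluewater Energy Co.
Chain via Halcyon Group plc (R2): 65% × 41% = 26.65% of Bluewater Energy Co.
Aggregating (R3): 9.72% + 6.63% + 26.65% = 43%.

43%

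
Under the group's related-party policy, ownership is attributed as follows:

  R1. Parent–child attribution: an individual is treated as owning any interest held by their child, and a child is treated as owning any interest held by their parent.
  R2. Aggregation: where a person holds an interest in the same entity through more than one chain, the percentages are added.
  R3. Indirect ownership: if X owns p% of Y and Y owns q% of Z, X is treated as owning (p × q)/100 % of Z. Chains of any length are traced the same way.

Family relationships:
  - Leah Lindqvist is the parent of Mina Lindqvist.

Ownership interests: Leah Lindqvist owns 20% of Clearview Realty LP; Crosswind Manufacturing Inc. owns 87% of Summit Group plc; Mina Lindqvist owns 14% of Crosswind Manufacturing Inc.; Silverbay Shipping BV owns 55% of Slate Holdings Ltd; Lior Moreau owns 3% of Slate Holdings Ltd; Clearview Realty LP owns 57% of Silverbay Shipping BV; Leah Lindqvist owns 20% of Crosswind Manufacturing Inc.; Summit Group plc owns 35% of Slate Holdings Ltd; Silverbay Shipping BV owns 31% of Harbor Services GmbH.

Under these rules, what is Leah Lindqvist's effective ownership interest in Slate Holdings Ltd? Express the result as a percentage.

By parent–child attribution (R1), Leah Lindqvist is treated as also owning Mina Lindqvist's interest in Crosswind Manufacturing Inc, giving 20% + 14% = 34%.
Chain via Clearview Realty LP → Silverbay Shipping BV (R3): 20% × 57% × 55% = 6.27% of Slate Holdings Ltd.
Chain via Crosswind Manufacturing Inc. → Summit Group plc (R3): 34% × 87% × 35% = 10.353% of Slate Holdings Ltd.
Aggregating (R2): 6.27% + 10.353% = 16.623%.

16.623%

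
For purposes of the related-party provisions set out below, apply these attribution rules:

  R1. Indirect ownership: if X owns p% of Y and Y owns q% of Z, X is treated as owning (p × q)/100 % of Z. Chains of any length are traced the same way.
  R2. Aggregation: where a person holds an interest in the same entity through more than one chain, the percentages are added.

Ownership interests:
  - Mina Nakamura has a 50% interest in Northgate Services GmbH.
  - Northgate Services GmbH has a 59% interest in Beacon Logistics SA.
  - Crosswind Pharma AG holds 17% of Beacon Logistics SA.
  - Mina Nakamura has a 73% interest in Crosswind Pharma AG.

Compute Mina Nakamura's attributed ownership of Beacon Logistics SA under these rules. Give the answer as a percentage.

41.91%

Chain via Northgate Services GmbH (R1): 50% × 59% = 29.5% of Beacon Logistics SA.
Chain via Crosswind Pharma AG (R1): 73% × 17% = 12.41% of Beacon Logistics SA.
Aggregating (R2): 29.5% + 12.41% = 41.91%.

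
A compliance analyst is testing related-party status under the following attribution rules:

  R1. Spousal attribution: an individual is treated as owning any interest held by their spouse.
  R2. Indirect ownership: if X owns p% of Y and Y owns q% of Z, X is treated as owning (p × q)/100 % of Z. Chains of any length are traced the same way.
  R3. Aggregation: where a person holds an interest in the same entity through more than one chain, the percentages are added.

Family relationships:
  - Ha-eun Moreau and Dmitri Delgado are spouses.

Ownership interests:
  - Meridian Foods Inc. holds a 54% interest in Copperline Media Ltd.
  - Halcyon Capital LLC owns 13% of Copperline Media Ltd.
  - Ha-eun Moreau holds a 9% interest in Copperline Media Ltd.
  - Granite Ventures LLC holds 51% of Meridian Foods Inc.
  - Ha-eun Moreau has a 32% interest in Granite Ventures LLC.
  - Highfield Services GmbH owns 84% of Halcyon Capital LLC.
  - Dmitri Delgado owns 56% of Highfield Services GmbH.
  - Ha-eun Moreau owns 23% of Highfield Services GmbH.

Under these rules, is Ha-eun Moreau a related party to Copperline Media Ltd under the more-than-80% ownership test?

By spousal attribution (R1), Ha-eun Moreau is treated as also owning Dmitri Delgado's interest in Highfield Services GmbH, giving 23% + 56% = 79%.
Chain via Granite Ventures LLC → Meridian Foods Inc. (R2): 32% × 51% × 54% = 8.8128% of Copperline Media Ltd.
Chain via Highfield Services GmbH → Halcyon Capital LLC (R2): 79% × 84% × 13% = 8.6268% of Copperline Media Ltd.
Direct interest in Copperline Media Ltd: 9%.
Aggregating (R3): 8.8128% + 8.6268% + 9% = 26.4396%.
26.4396% does not exceed the 80% threshold, so Ha-eun is not a related party to Copperline Media Ltd.

No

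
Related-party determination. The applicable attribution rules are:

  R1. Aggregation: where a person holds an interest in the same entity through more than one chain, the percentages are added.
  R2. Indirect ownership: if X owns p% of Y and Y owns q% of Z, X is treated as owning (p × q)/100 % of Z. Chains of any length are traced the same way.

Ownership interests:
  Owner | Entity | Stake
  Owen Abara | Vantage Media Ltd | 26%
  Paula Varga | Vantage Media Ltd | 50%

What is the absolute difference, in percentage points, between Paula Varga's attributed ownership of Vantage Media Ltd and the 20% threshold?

Direct interest in Vantage Media Ltd: 50%.
50% exceeds the 20% threshold by 30 percentage points.

30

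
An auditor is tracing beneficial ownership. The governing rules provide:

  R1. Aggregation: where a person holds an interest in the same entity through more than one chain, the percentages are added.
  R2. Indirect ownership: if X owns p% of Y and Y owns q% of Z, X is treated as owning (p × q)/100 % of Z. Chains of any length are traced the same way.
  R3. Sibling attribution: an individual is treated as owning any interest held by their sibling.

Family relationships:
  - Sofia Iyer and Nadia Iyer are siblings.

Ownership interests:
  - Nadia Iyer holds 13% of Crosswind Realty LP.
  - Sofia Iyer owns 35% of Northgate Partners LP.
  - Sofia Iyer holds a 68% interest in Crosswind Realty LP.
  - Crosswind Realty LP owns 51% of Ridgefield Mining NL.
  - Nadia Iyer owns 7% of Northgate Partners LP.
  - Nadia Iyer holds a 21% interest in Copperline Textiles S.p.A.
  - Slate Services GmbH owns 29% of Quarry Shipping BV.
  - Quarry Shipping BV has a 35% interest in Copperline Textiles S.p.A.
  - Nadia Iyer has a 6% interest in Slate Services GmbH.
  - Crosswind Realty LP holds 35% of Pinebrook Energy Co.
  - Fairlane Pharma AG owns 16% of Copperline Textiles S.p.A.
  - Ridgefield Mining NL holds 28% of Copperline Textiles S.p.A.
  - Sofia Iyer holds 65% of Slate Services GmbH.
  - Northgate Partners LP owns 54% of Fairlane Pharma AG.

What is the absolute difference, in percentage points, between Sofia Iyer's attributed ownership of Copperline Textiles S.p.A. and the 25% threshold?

By sibling attribution (R3), Sofia Iyer is treated as also owning Nadia Iyer's interest in Crosswind Realty LP, giving 68% + 13% = 81%.
By sibling attribution (R3), Sofia Iyer is treated as also owning Nadia Iyer's interest in Slate Services GmbH, giving 65% + 6% = 71%.
By sibling attribution (R3), Sofia Iyer is treated as also owning Nadia Iyer's interest in Northgate Partners LP, giving 35% + 7% = 42%.
By sibling attribution (R3), Sofia Iyer is treated as owning Nadia Iyer's 21% interest in Copperline Textiles S.p.A.
Chain via Crosswind Realty LP → Ridgefield Mining NL (R2): 81% × 51% × 28% = 11.5668% of Copperline Textiles S.p.A.
Chain via Slate Services GmbH → Quarry Shipping BV (R2): 71% × 29% × 35% = 7.2065% of Copperline Textiles S.p.A.
Chain via Northgate Partners LP → Fairlane Pharma AG (R2): 42% × 54% × 16% = 3.6288% of Copperline Textiles S.p.A.
Direct interest in Copperline Textiles S.p.A: 21%.
Aggregating (R1): 11.5668% + 7.2065% + 3.6288% + 21% = 43.4021%.
43.4021% exceeds the 25% threshold by 18.4021 percentage points.

18.4021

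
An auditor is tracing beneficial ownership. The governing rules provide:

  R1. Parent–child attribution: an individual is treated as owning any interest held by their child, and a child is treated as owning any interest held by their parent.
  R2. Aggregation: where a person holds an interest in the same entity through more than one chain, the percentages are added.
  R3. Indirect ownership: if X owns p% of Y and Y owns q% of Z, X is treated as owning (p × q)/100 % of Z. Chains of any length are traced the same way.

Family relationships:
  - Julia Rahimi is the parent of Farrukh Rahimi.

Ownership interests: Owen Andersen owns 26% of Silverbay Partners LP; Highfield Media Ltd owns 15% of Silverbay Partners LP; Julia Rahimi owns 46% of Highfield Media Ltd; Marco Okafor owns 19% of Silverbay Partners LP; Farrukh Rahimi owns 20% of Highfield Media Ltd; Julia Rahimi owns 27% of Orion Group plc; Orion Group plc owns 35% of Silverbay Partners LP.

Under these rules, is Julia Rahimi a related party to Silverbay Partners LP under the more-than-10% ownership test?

Yes

By parent–child attribution (R1), Julia Rahimi is treated as also owning Farrukh Rahimi's interest in Highfield Media Ltd, giving 46% + 20% = 66%.
Chain via Highfield Media Ltd (R3): 66% × 15% = 9.9% of Silverbay Partners LP.
Chain via Orion Group plc (R3): 27% × 35% = 9.45% of Silverbay Partners LP.
Aggregating (R2): 9.9% + 9.45% = 19.35%.
19.35% exceeds the 10% threshold, so Julia is a related party to Silverbay Partners LP.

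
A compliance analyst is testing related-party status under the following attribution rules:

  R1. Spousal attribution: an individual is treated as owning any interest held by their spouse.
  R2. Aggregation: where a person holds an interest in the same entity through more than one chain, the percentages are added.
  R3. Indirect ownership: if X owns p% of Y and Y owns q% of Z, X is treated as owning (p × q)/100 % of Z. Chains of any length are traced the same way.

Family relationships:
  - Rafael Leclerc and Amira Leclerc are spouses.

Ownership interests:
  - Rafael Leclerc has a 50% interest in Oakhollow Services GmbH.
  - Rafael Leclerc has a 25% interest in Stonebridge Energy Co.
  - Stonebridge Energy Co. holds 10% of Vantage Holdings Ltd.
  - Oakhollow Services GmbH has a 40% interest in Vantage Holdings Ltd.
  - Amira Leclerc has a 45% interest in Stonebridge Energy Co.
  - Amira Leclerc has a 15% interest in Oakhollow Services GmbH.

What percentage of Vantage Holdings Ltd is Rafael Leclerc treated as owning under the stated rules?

By spousal attribution (R1), Rafael Leclerc is treated as also owning Amira Leclerc's interest in Oakhollow Services GmbH, giving 50% + 15% = 65%.
By spousal attribution (R1), Rafael Leclerc is treated as also owning Amira Leclerc's interest in Stonebridge Energy Co, giving 25% + 45% = 70%.
Chain via Oakhollow Services GmbH (R3): 65% × 40% = 26% of Vantage Holdings Ltd.
Chain via Stonebridge Energy Co. (R3): 70% × 10% = 7% of Vantage Holdings Ltd.
Aggregating (R2): 26% + 7% = 33%.

33%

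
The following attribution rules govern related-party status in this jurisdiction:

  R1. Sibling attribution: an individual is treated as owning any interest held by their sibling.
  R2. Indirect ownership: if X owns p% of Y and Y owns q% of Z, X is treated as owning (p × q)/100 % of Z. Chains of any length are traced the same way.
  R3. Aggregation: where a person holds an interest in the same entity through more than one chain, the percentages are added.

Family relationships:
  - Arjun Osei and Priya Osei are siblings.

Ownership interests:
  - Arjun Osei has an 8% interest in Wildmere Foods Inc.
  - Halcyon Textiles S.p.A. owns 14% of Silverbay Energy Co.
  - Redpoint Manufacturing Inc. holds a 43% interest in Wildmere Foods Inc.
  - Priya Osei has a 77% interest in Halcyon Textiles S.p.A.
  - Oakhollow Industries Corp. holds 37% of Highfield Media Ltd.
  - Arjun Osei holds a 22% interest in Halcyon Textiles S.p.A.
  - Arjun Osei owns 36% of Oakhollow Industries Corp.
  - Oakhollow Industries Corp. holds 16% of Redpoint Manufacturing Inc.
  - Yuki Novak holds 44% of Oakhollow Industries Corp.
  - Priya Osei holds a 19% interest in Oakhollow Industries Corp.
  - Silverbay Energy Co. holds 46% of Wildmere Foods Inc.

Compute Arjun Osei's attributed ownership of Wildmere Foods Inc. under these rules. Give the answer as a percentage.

18.1596%

By sibling attribution (R1), Arjun Osei is treated as also owning Priya Osei's interest in Oakhollow Industries Corp, giving 36% + 19% = 55%.
By sibling attribution (R1), Arjun Osei is treated as also owning Priya Osei's interest in Halcyon Textiles S.p.A, giving 22% + 77% = 99%.
Chain via Oakhollow Industries Corp. → Redpoint Manufacturing Inc. (R2): 55% × 16% × 43% = 3.784% of Wildmere Foods Inc.
Chain via Halcyon Textiles S.p.A. → Silverbay Energy Co. (R2): 99% × 14% × 46% = 6.3756% of Wildmere Foods Inc.
Direct interest in Wildmere Foods Inc: 8%.
Aggregating (R3): 3.784% + 6.3756% + 8% = 18.1596%.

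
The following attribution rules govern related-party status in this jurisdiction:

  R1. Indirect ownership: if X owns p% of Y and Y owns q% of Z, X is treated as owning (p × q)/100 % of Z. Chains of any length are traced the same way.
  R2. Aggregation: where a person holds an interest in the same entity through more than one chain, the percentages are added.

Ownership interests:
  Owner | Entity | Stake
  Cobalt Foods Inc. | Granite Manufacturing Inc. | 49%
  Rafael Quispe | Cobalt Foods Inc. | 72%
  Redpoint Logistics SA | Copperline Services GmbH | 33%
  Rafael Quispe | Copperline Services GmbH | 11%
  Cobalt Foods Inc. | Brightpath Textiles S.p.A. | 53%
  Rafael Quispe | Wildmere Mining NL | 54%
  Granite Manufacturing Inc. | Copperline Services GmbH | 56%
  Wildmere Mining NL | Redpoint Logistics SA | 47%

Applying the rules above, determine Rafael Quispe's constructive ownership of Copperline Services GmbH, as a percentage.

Chain via Wildmere Mining NL → Redpoint Logistics SA (R1): 54% × 47% × 33% = 8.3754% of Copperline Services GmbH.
Chain via Cobalt Foods Inc. → Granite Manufacturing Inc. (R1): 72% × 49% × 56% = 19.7568% of Copperline Services GmbH.
Direct interest in Copperline Services GmbH: 11%.
Aggregating (R2): 8.3754% + 19.7568% + 11% = 39.1322%.

39.1322%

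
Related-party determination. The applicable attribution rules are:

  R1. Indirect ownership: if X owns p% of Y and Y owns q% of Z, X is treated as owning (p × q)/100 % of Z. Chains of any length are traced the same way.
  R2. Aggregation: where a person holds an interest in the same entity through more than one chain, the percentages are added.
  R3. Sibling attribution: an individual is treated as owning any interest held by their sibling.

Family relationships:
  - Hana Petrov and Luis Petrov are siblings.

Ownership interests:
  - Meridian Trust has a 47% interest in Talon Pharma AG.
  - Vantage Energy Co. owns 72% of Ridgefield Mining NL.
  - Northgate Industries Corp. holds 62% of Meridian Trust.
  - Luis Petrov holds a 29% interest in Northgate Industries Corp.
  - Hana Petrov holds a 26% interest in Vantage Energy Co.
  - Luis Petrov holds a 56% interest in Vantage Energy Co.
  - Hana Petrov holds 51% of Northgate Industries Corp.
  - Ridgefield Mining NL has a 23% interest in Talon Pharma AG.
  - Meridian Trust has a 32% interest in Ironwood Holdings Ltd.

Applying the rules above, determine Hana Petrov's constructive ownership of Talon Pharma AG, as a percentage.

36.8912%

By sibling attribution (R3), Hana Petrov is treated as also owning Luis Petrov's interest in Vantage Energy Co, giving 26% + 56% = 82%.
By sibling attribution (R3), Hana Petrov is treated as also owning Luis Petrov's interest in Northgate Industries Corp, giving 51% + 29% = 80%.
Chain via Vantage Energy Co. → Ridgefield Mining NL (R1): 82% × 72% × 23% = 13.5792% of Talon Pharma AG.
Chain via Northgate Industries Corp. → Meridian Trust (R1): 80% × 62% × 47% = 23.312% of Talon Pharma AG.
Aggregating (R2): 13.5792% + 23.312% = 36.8912%.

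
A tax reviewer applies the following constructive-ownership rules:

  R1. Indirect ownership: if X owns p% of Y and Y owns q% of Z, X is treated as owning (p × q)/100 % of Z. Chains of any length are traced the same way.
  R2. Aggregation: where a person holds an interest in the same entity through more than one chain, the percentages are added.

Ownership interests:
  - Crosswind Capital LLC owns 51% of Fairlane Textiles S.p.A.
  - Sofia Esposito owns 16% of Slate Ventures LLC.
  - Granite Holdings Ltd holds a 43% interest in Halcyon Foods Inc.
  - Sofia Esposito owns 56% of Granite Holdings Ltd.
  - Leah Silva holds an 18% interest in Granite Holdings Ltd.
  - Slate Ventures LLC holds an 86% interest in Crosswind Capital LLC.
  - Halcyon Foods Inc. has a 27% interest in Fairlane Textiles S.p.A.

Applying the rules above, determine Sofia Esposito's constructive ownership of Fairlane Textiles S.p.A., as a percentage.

13.5192%

Chain via Granite Holdings Ltd → Halcyon Foods Inc. (R1): 56% × 43% × 27% = 6.5016% of Fairlane Textiles S.p.A.
Chain via Slate Ventures LLC → Crosswind Capital LLC (R1): 16% × 86% × 51% = 7.0176% of Fairlane Textiles S.p.A.
Aggregating (R2): 6.5016% + 7.0176% = 13.5192%.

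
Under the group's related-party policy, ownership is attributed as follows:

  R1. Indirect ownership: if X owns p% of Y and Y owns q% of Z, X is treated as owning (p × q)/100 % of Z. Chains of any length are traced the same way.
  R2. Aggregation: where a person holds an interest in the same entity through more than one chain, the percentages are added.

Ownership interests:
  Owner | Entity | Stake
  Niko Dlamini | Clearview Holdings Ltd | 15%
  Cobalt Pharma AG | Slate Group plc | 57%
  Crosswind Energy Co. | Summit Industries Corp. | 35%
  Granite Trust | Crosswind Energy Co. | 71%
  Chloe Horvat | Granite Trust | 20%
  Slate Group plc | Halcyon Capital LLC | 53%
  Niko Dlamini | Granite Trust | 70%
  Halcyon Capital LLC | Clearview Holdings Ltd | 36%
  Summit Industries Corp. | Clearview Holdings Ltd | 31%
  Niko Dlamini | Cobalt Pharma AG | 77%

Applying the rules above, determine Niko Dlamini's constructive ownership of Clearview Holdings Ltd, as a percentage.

28.766662%

Chain via Cobalt Pharma AG → Slate Group plc → Halcyon Capital LLC (R1): 77% × 57% × 53% × 36% = 8.374212% of Clearview Holdings Ltd.
Chain via Granite Trust → Crosswind Energy Co. → Summit Industries Corp. (R1): 70% × 71% × 35% × 31% = 5.39245% of Clearview Holdings Ltd.
Direct interest in Clearview Holdings Ltd: 15%.
Aggregating (R2): 8.374212% + 5.39245% + 15% = 28.766662%.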